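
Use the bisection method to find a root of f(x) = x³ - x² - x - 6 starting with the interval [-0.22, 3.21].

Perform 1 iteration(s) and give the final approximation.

f(x) = x³ - x² - x - 6
Initial interval: [-0.22, 3.21]

Iteration 1:
  c_1 = (-0.220000 + 3.210000)/2 = 1.495000
  f(c_1) = f(1.495000) = -6.388663
  f(a) × f(c) ≥ 0, new interval: [1.495000, 3.210000]

After 1 iteration(s), the approximation is c_1 = 1.495000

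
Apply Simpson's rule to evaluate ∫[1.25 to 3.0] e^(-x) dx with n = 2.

f(x) = e^(-x)
a = 1.25, b = 3.0, n = 2
h = (b - a)/n = 0.875000

Simpson's rule: (h/3)[f(x₀) + 4f(x₁) + 2f(x₂) + ... + f(xₙ)]

x_0 = 1.2500, f(x_0) = 0.286505, coefficient = 1
x_1 = 2.1250, f(x_1) = 0.119433, coefficient = 4
x_2 = 3.0000, f(x_2) = 0.049787, coefficient = 1

I ≈ (0.875000/3) × 0.814024 = 0.237424
Exact value: 0.236718
Error: 0.000706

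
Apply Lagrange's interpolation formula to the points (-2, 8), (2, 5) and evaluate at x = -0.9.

Lagrange interpolation formula:
P(x) = Σ yᵢ × Lᵢ(x)
where Lᵢ(x) = Π_{j≠i} (x - xⱼ)/(xᵢ - xⱼ)

L_0(-0.9) = (-0.9 - 2)/(-2 - 2) = 0.725000
L_1(-0.9) = (-0.9 - (-2))/(2 - (-2)) = 0.275000

P(-0.9) = 8×L_0(-0.9) + 5×L_1(-0.9)
P(-0.9) = 7.175000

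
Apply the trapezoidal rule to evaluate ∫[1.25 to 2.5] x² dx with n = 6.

f(x) = x²
a = 1.25, b = 2.5, n = 6
h = (b - a)/n = 0.208333

Trapezoidal rule: (h/2)[f(x₀) + 2f(x₁) + 2f(x₂) + ... + f(xₙ)]

x_0 = 1.2500, f(x_0) = 1.562500, coefficient = 1
x_1 = 1.4583, f(x_1) = 2.126736, coefficient = 2
x_2 = 1.6667, f(x_2) = 2.777778, coefficient = 2
x_3 = 1.8750, f(x_3) = 3.515625, coefficient = 2
x_4 = 2.0833, f(x_4) = 4.340278, coefficient = 2
x_5 = 2.2917, f(x_5) = 5.251736, coefficient = 2
x_6 = 2.5000, f(x_6) = 6.250000, coefficient = 1

I ≈ (0.208333/2) × 43.836806 = 4.566334
Exact value: 4.557292
Error: 0.009042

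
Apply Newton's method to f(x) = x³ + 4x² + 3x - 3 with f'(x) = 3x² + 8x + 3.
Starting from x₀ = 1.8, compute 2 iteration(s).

f(x) = x³ + 4x² + 3x - 3
f'(x) = 3x² + 8x + 3
x₀ = 1.8

Newton-Raphson formula: x_{n+1} = x_n - f(x_n)/f'(x_n)

Iteration 1:
  f(1.800000) = 21.192000
  f'(1.800000) = 27.120000
  x_1 = 1.800000 - 21.192000/27.120000 = 1.018584
Iteration 2:
  f(1.018584) = 5.262601
  f'(1.018584) = 14.261213
  x_2 = 1.018584 - 5.262601/14.261213 = 0.649569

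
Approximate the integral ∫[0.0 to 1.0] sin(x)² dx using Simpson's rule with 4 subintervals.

f(x) = sin(x)²
a = 0.0, b = 1.0, n = 4
h = (b - a)/n = 0.250000

Simpson's rule: (h/3)[f(x₀) + 4f(x₁) + 2f(x₂) + ... + f(xₙ)]

x_0 = 0.0000, f(x_0) = 0.000000, coefficient = 1
x_1 = 0.2500, f(x_1) = 0.061209, coefficient = 4
x_2 = 0.5000, f(x_2) = 0.229849, coefficient = 2
x_3 = 0.7500, f(x_3) = 0.464631, coefficient = 4
x_4 = 1.0000, f(x_4) = 0.708073, coefficient = 1

I ≈ (0.250000/3) × 3.271132 = 0.272594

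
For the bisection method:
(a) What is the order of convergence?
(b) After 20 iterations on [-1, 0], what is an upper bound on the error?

(a) Bisection has linear (order 1) convergence; the error is halved each step.

(b) Error bound = (b-a)/2^n = (0 - (-1))/2^{20}
    = 1/2^{20}

(a) 1 (linear); (b) error ≤ 9.54e-07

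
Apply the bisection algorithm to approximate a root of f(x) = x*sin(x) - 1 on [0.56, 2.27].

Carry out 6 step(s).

f(x) = x*sin(x) - 1
Initial interval: [0.56, 2.27]

Iteration 1:
  c_1 = (0.560000 + 2.270000)/2 = 1.415000
  f(c_1) = f(1.415000) = 0.397862
  f(a) × f(c) < 0, new interval: [0.560000, 1.415000]
Iteration 2:
  c_2 = (0.560000 + 1.415000)/2 = 0.987500
  f(c_2) = f(0.987500) = -0.175782
  f(a) × f(c) ≥ 0, new interval: [0.987500, 1.415000]
Iteration 3:
  c_3 = (0.987500 + 1.415000)/2 = 1.201250
  f(c_3) = f(1.201250) = 0.120155
  f(a) × f(c) < 0, new interval: [0.987500, 1.201250]
Iteration 4:
  c_4 = (0.987500 + 1.201250)/2 = 1.094375
  f(c_4) = f(1.094375) = -0.027493
  f(a) × f(c) ≥ 0, new interval: [1.094375, 1.201250]
Iteration 5:
  c_5 = (1.094375 + 1.201250)/2 = 1.147812
  f(c_5) = f(1.147812) = 0.046654
  f(a) × f(c) < 0, new interval: [1.094375, 1.147812]
Iteration 6:
  c_6 = (1.094375 + 1.147812)/2 = 1.121094
  f(c_6) = f(1.121094) = 0.009631
  f(a) × f(c) < 0, new interval: [1.094375, 1.121094]

After 6 iteration(s), the approximation is c_6 = 1.121094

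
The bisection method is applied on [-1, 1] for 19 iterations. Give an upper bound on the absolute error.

Bisection error bound: |error| ≤ (b-a)/2^n
|error| ≤ (1 - (-1))/2^19 = 2/2^19
|error| ≤ 0.0000038147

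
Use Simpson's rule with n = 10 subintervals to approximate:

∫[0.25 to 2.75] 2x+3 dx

f(x) = 2x+3
a = 0.25, b = 2.75, n = 10
h = (b - a)/n = 0.250000

Simpson's rule: (h/3)[f(x₀) + 4f(x₁) + 2f(x₂) + ... + f(xₙ)]

x_0 = 0.2500, f(x_0) = 3.500000, coefficient = 1
x_1 = 0.5000, f(x_1) = 4.000000, coefficient = 4
x_2 = 0.7500, f(x_2) = 4.500000, coefficient = 2
x_3 = 1.0000, f(x_3) = 5.000000, coefficient = 4
x_4 = 1.2500, f(x_4) = 5.500000, coefficient = 2
x_5 = 1.5000, f(x_5) = 6.000000, coefficient = 4
x_6 = 1.7500, f(x_6) = 6.500000, coefficient = 2
x_7 = 2.0000, f(x_7) = 7.000000, coefficient = 4
x_8 = 2.2500, f(x_8) = 7.500000, coefficient = 2
x_9 = 2.5000, f(x_9) = 8.000000, coefficient = 4
x_10 = 2.7500, f(x_10) = 8.500000, coefficient = 1

I ≈ (0.250000/3) × 180.000000 = 15.000000
Exact value: 15.000000
Error: 0.000000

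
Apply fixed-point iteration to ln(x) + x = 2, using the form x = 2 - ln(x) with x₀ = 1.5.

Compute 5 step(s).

Equation: ln(x) + x = 2
Fixed-point form: x = 2 - ln(x)
x₀ = 1.5

x_1 = g(1.500000) = 1.594535
x_2 = g(1.594535) = 1.533418
x_3 = g(1.533418) = 1.572501
x_4 = g(1.572501) = 1.547333
x_5 = g(1.547333) = 1.563467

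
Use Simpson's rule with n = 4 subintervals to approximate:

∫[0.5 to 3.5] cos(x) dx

f(x) = cos(x)
a = 0.5, b = 3.5, n = 4
h = (b - a)/n = 0.750000

Simpson's rule: (h/3)[f(x₀) + 4f(x₁) + 2f(x₂) + ... + f(xₙ)]

x_0 = 0.5000, f(x_0) = 0.877583, coefficient = 1
x_1 = 1.2500, f(x_1) = 0.315322, coefficient = 4
x_2 = 2.0000, f(x_2) = -0.416147, coefficient = 2
x_3 = 2.7500, f(x_3) = -0.924302, coefficient = 4
x_4 = 3.5000, f(x_4) = -0.936457, coefficient = 1

I ≈ (0.750000/3) × -3.327088 = -0.831772
Exact value: -0.830209
Error: 0.001563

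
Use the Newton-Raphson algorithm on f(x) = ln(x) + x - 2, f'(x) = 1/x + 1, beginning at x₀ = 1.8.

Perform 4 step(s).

f(x) = ln(x) + x - 2
f'(x) = 1/x + 1
x₀ = 1.8

Newton-Raphson formula: x_{n+1} = x_n - f(x_n)/f'(x_n)

Iteration 1:
  f(1.800000) = 0.387787
  f'(1.800000) = 1.555556
  x_1 = 1.800000 - 0.387787/1.555556 = 1.550709
Iteration 2:
  f(1.550709) = -0.010579
  f'(1.550709) = 1.644866
  x_2 = 1.550709 - (-0.010579)/1.644866 = 1.557140
Iteration 3:
  f(1.557140) = -0.000009
  f'(1.557140) = 1.642203
  x_3 = 1.557140 - (-0.000009)/1.642203 = 1.557146
Iteration 4:
  f(1.557146) = 0.000000
  f'(1.557146) = 1.642201
  x_4 = 1.557146 - 0.000000/1.642201 = 1.557146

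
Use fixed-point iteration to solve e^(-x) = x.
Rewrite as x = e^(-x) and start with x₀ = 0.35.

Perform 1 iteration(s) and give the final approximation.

Equation: e^(-x) = x
Fixed-point form: x = e^(-x)
x₀ = 0.35

x_1 = g(0.350000) = 0.704688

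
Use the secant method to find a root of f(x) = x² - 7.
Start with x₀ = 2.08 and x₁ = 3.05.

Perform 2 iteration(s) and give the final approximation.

f(x) = x² - 7
x₀ = 2.08, x₁ = 3.05

Secant formula: x_{n+1} = x_n - f(x_n)(x_n - x_{n-1})/(f(x_n) - f(x_{n-1}))

Iteration 1:
  f(2.080000) = -2.673600
  f(3.050000) = 2.302500
  x_2 = 3.050000 - 2.302500×(3.050000 - 2.080000)/(2.302500 - (-2.673600))
       = 2.601170
Iteration 2:
  f(3.050000) = 2.302500
  f(2.601170) = -0.233917
  x_3 = 2.601170 - (-0.233917)×(2.601170 - 3.050000)/(-0.233917 - 2.302500)
       = 2.642562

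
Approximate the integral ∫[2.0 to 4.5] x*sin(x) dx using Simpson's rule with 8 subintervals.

f(x) = x*sin(x)
a = 2.0, b = 4.5, n = 8
h = (b - a)/n = 0.312500

Simpson's rule: (h/3)[f(x₀) + 4f(x₁) + 2f(x₂) + ... + f(xₙ)]

x_0 = 2.0000, f(x_0) = 1.818595, coefficient = 1
x_1 = 2.3125, f(x_1) = 1.705050, coefficient = 4
x_2 = 2.6250, f(x_2) = 1.296541, coefficient = 2
x_3 = 2.9375, f(x_3) = 0.595369, coefficient = 4
x_4 = 3.2500, f(x_4) = -0.351634, coefficient = 2
x_5 = 3.5625, f(x_5) = -1.455598, coefficient = 4
x_6 = 3.8750, f(x_6) = -2.593944, coefficient = 2
x_7 = 4.1875, f(x_7) = -3.623777, coefficient = 4
x_8 = 4.5000, f(x_8) = -4.398886, coefficient = 1

I ≈ (0.312500/3) × -16.994190 = -1.770228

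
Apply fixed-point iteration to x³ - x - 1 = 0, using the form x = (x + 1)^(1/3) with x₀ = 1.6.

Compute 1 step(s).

Equation: x³ - x - 1 = 0
Fixed-point form: x = (x + 1)^(1/3)
x₀ = 1.6

x_1 = g(1.600000) = 1.375069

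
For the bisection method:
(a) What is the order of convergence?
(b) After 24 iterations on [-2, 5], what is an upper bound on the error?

(a) Bisection has linear (order 1) convergence; the error is halved each step.

(b) Error bound = (b-a)/2^n = (5 - (-2))/2^{24}
    = 7/2^{24}

(a) 1 (linear); (b) error ≤ 4.17e-07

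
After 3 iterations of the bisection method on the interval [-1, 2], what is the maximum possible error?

Bisection error bound: |error| ≤ (b-a)/2^n
|error| ≤ (2 - (-1))/2^3 = 3/2^3
|error| ≤ 0.3750000000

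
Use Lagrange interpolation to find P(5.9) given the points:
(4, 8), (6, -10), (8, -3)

Lagrange interpolation formula:
P(x) = Σ yᵢ × Lᵢ(x)
where Lᵢ(x) = Π_{j≠i} (x - xⱼ)/(xᵢ - xⱼ)

L_0(5.9) = (5.9 - 6)/(4 - 6) × (5.9 - 8)/(4 - 8) = 0.026250
L_1(5.9) = (5.9 - 4)/(6 - 4) × (5.9 - 8)/(6 - 8) = 0.997500
L_2(5.9) = (5.9 - 4)/(8 - 4) × (5.9 - 6)/(8 - 6) = -0.023750

P(5.9) = 8×L_0(5.9) + (-10)×L_1(5.9) + (-3)×L_2(5.9)
P(5.9) = -9.693750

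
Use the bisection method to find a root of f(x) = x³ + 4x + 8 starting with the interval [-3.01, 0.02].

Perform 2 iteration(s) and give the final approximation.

f(x) = x³ + 4x + 8
Initial interval: [-3.01, 0.02]

Iteration 1:
  c_1 = (-3.010000 + 0.020000)/2 = -1.495000
  f(c_1) = f(-1.495000) = -1.321362
  f(a) × f(c) ≥ 0, new interval: [-1.495000, 0.020000]
Iteration 2:
  c_2 = (-1.495000 + 0.020000)/2 = -0.737500
  f(c_2) = f(-0.737500) = 4.648869
  f(a) × f(c) < 0, new interval: [-1.495000, -0.737500]

After 2 iteration(s), the approximation is c_2 = -0.737500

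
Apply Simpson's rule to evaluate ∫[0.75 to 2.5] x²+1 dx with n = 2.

f(x) = x²+1
a = 0.75, b = 2.5, n = 2
h = (b - a)/n = 0.875000

Simpson's rule: (h/3)[f(x₀) + 4f(x₁) + 2f(x₂) + ... + f(xₙ)]

x_0 = 0.7500, f(x_0) = 1.562500, coefficient = 1
x_1 = 1.6250, f(x_1) = 3.640625, coefficient = 4
x_2 = 2.5000, f(x_2) = 7.250000, coefficient = 1

I ≈ (0.875000/3) × 23.375000 = 6.817708
Exact value: 6.817708
Error: 0.000000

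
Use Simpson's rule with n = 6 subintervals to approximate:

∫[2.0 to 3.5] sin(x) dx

f(x) = sin(x)
a = 2.0, b = 3.5, n = 6
h = (b - a)/n = 0.250000

Simpson's rule: (h/3)[f(x₀) + 4f(x₁) + 2f(x₂) + ... + f(xₙ)]

x_0 = 2.0000, f(x_0) = 0.909297, coefficient = 1
x_1 = 2.2500, f(x_1) = 0.778073, coefficient = 4
x_2 = 2.5000, f(x_2) = 0.598472, coefficient = 2
x_3 = 2.7500, f(x_3) = 0.381661, coefficient = 4
x_4 = 3.0000, f(x_4) = 0.141120, coefficient = 2
x_5 = 3.2500, f(x_5) = -0.108195, coefficient = 4
x_6 = 3.5000, f(x_6) = -0.350783, coefficient = 1

I ≈ (0.250000/3) × 6.243855 = 0.520321
Exact value: 0.520310
Error: 0.000011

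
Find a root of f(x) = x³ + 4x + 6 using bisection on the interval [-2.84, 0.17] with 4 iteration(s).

f(x) = x³ + 4x + 6
Initial interval: [-2.84, 0.17]

Iteration 1:
  c_1 = (-2.840000 + 0.170000)/2 = -1.335000
  f(c_1) = f(-1.335000) = -1.719270
  f(a) × f(c) ≥ 0, new interval: [-1.335000, 0.170000]
Iteration 2:
  c_2 = (-1.335000 + 0.170000)/2 = -0.582500
  f(c_2) = f(-0.582500) = 3.472354
  f(a) × f(c) < 0, new interval: [-1.335000, -0.582500]
Iteration 3:
  c_3 = (-1.335000 + (-0.582500))/2 = -0.958750
  f(c_3) = f(-0.958750) = 1.283716
  f(a) × f(c) < 0, new interval: [-1.335000, -0.958750]
Iteration 4:
  c_4 = (-1.335000 + (-0.958750))/2 = -1.146875
  f(c_4) = f(-1.146875) = -0.096010
  f(a) × f(c) ≥ 0, new interval: [-1.146875, -0.958750]

After 4 iteration(s), the approximation is c_4 = -1.146875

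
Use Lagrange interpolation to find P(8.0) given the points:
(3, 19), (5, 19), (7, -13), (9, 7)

Lagrange interpolation formula:
P(x) = Σ yᵢ × Lᵢ(x)
where Lᵢ(x) = Π_{j≠i} (x - xⱼ)/(xᵢ - xⱼ)

L_0(8.0) = (8.0 - 5)/(3 - 5) × (8.0 - 7)/(3 - 7) × (8.0 - 9)/(3 - 9) = 0.062500
L_1(8.0) = (8.0 - 3)/(5 - 3) × (8.0 - 7)/(5 - 7) × (8.0 - 9)/(5 - 9) = -0.312500
L_2(8.0) = (8.0 - 3)/(7 - 3) × (8.0 - 5)/(7 - 5) × (8.0 - 9)/(7 - 9) = 0.937500
L_3(8.0) = (8.0 - 3)/(9 - 3) × (8.0 - 5)/(9 - 5) × (8.0 - 7)/(9 - 7) = 0.312500

P(8.0) = 19×L_0(8.0) + 19×L_1(8.0) + (-13)×L_2(8.0) + 7×L_3(8.0)
P(8.0) = -14.750000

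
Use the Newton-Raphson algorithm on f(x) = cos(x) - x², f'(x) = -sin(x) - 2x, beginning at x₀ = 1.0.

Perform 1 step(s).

f(x) = cos(x) - x²
f'(x) = -sin(x) - 2x
x₀ = 1.0

Newton-Raphson formula: x_{n+1} = x_n - f(x_n)/f'(x_n)

Iteration 1:
  f(1.000000) = -0.459698
  f'(1.000000) = -2.841471
  x_1 = 1.000000 - (-0.459698)/(-2.841471) = 0.838218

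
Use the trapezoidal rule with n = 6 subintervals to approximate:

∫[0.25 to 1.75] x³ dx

f(x) = x³
a = 0.25, b = 1.75, n = 6
h = (b - a)/n = 0.250000

Trapezoidal rule: (h/2)[f(x₀) + 2f(x₁) + 2f(x₂) + ... + f(xₙ)]

x_0 = 0.2500, f(x_0) = 0.015625, coefficient = 1
x_1 = 0.5000, f(x_1) = 0.125000, coefficient = 2
x_2 = 0.7500, f(x_2) = 0.421875, coefficient = 2
x_3 = 1.0000, f(x_3) = 1.000000, coefficient = 2
x_4 = 1.2500, f(x_4) = 1.953125, coefficient = 2
x_5 = 1.5000, f(x_5) = 3.375000, coefficient = 2
x_6 = 1.7500, f(x_6) = 5.359375, coefficient = 1

I ≈ (0.250000/2) × 19.125000 = 2.390625
Exact value: 2.343750
Error: 0.046875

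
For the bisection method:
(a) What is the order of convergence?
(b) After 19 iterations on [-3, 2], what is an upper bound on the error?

(a) Bisection has linear (order 1) convergence; the error is halved each step.

(b) Error bound = (b-a)/2^n = (2 - (-3))/2^{19}
    = 5/2^{19}

(a) 1 (linear); (b) error ≤ 9.54e-06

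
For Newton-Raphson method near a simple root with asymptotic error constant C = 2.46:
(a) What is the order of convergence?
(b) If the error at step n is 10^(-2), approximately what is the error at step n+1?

(a) Newton-Raphson has quadratic (order 2) convergence near simple roots.
    This means |e_{n+1}| ≈ C|e_n|².

(b) With |e_n| = 10^(-2) and C = 2.46:
    |e_{n+1}| ≈ 2.46 × (10^(-2))² = 2.46 × 10^(-4)

(a) 2 (quadratic); (b) |e_{n+1}| ≈ 2.460e-04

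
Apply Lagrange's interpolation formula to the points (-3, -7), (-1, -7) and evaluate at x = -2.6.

Lagrange interpolation formula:
P(x) = Σ yᵢ × Lᵢ(x)
where Lᵢ(x) = Π_{j≠i} (x - xⱼ)/(xᵢ - xⱼ)

L_0(-2.6) = (-2.6 - (-1))/(-3 - (-1)) = 0.800000
L_1(-2.6) = (-2.6 - (-3))/(-1 - (-3)) = 0.200000

P(-2.6) = (-7)×L_0(-2.6) + (-7)×L_1(-2.6)
P(-2.6) = -7.000000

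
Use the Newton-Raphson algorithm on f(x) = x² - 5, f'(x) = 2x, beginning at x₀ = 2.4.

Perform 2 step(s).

f(x) = x² - 5
f'(x) = 2x
x₀ = 2.4

Newton-Raphson formula: x_{n+1} = x_n - f(x_n)/f'(x_n)

Iteration 1:
  f(2.400000) = 0.760000
  f'(2.400000) = 4.800000
  x_1 = 2.400000 - 0.760000/4.800000 = 2.241667
Iteration 2:
  f(2.241667) = 0.025069
  f'(2.241667) = 4.483333
  x_2 = 2.241667 - 0.025069/4.483333 = 2.236075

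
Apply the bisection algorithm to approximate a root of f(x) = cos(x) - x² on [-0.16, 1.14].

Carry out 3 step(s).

f(x) = cos(x) - x²
Initial interval: [-0.16, 1.14]

Iteration 1:
  c_1 = (-0.160000 + 1.140000)/2 = 0.490000
  f(c_1) = f(0.490000) = 0.642233
  f(a) × f(c) ≥ 0, new interval: [0.490000, 1.140000]
Iteration 2:
  c_2 = (0.490000 + 1.140000)/2 = 0.815000
  f(c_2) = f(0.815000) = 0.021643
  f(a) × f(c) ≥ 0, new interval: [0.815000, 1.140000]
Iteration 3:
  c_3 = (0.815000 + 1.140000)/2 = 0.977500
  f(c_3) = f(0.977500) = -0.396409
  f(a) × f(c) < 0, new interval: [0.815000, 0.977500]

After 3 iteration(s), the approximation is c_3 = 0.977500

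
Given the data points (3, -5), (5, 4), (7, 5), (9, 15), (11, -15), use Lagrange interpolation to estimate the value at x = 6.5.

Lagrange interpolation formula:
P(x) = Σ yᵢ × Lᵢ(x)
where Lᵢ(x) = Π_{j≠i} (x - xⱼ)/(xᵢ - xⱼ)

L_0(6.5) = (6.5 - 5)/(3 - 5) × (6.5 - 7)/(3 - 7) × (6.5 - 9)/(3 - 9) × (6.5 - 11)/(3 - 11) = -0.021973
L_1(6.5) = (6.5 - 3)/(5 - 3) × (6.5 - 7)/(5 - 7) × (6.5 - 9)/(5 - 9) × (6.5 - 11)/(5 - 11) = 0.205078
L_2(6.5) = (6.5 - 3)/(7 - 3) × (6.5 - 5)/(7 - 5) × (6.5 - 9)/(7 - 9) × (6.5 - 11)/(7 - 11) = 0.922852
L_3(6.5) = (6.5 - 3)/(9 - 3) × (6.5 - 5)/(9 - 5) × (6.5 - 7)/(9 - 7) × (6.5 - 11)/(9 - 11) = -0.123047
L_4(6.5) = (6.5 - 3)/(11 - 3) × (6.5 - 5)/(11 - 5) × (6.5 - 7)/(11 - 7) × (6.5 - 9)/(11 - 9) = 0.017090

P(6.5) = (-5)×L_0(6.5) + 4×L_1(6.5) + 5×L_2(6.5) + 15×L_3(6.5) + (-15)×L_4(6.5)
P(6.5) = 3.442383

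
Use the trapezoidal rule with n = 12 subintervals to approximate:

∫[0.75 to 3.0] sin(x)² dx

f(x) = sin(x)²
a = 0.75, b = 3.0, n = 12
h = (b - a)/n = 0.187500

Trapezoidal rule: (h/2)[f(x₀) + 2f(x₁) + 2f(x₂) + ... + f(xₙ)]

x_0 = 0.7500, f(x_0) = 0.464631, coefficient = 1
x_1 = 0.9375, f(x_1) = 0.649767, coefficient = 2
x_2 = 1.1250, f(x_2) = 0.814087, coefficient = 2
x_3 = 1.3125, f(x_3) = 0.934754, coefficient = 2
x_4 = 1.5000, f(x_4) = 0.994996, coefficient = 2
x_5 = 1.6875, f(x_5) = 0.986442, coefficient = 2
x_6 = 1.8750, f(x_6) = 0.910280, coefficient = 2
x_7 = 2.0625, f(x_7) = 0.777095, coefficient = 2
x_8 = 2.2500, f(x_8) = 0.605398, coefficient = 2
x_9 = 2.4375, f(x_9) = 0.419052, coefficient = 2
x_10 = 2.6250, f(x_10) = 0.243957, coefficient = 2
x_11 = 2.8125, f(x_11) = 0.104448, coefficient = 2
x_12 = 3.0000, f(x_12) = 0.019915, coefficient = 1

I ≈ (0.187500/2) × 15.365097 = 1.440478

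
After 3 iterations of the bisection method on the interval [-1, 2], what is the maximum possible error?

Bisection error bound: |error| ≤ (b-a)/2^n
|error| ≤ (2 - (-1))/2^3 = 3/2^3
|error| ≤ 0.3750000000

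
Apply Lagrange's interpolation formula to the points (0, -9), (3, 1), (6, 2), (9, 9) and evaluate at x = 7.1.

Lagrange interpolation formula:
P(x) = Σ yᵢ × Lᵢ(x)
where Lᵢ(x) = Π_{j≠i} (x - xⱼ)/(xᵢ - xⱼ)

L_0(7.1) = (7.1 - 3)/(0 - 3) × (7.1 - 6)/(0 - 6) × (7.1 - 9)/(0 - 9) = 0.052895
L_1(7.1) = (7.1 - 0)/(3 - 0) × (7.1 - 6)/(3 - 6) × (7.1 - 9)/(3 - 9) = -0.274796
L_2(7.1) = (7.1 - 0)/(6 - 0) × (7.1 - 3)/(6 - 3) × (7.1 - 9)/(6 - 9) = 1.024241
L_3(7.1) = (7.1 - 0)/(9 - 0) × (7.1 - 3)/(9 - 3) × (7.1 - 6)/(9 - 6) = 0.197660

P(7.1) = (-9)×L_0(7.1) + 1×L_1(7.1) + 2×L_2(7.1) + 9×L_3(7.1)
P(7.1) = 3.076574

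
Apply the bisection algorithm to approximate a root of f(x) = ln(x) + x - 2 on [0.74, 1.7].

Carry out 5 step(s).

f(x) = ln(x) + x - 2
Initial interval: [0.74, 1.7]

Iteration 1:
  c_1 = (0.740000 + 1.700000)/2 = 1.220000
  f(c_1) = f(1.220000) = -0.581149
  f(a) × f(c) ≥ 0, new interval: [1.220000, 1.700000]
Iteration 2:
  c_2 = (1.220000 + 1.700000)/2 = 1.460000
  f(c_2) = f(1.460000) = -0.161564
  f(a) × f(c) ≥ 0, new interval: [1.460000, 1.700000]
Iteration 3:
  c_3 = (1.460000 + 1.700000)/2 = 1.580000
  f(c_3) = f(1.580000) = 0.037425
  f(a) × f(c) < 0, new interval: [1.460000, 1.580000]
Iteration 4:
  c_4 = (1.460000 + 1.580000)/2 = 1.520000
  f(c_4) = f(1.520000) = -0.061290
  f(a) × f(c) ≥ 0, new interval: [1.520000, 1.580000]
Iteration 5:
  c_5 = (1.520000 + 1.580000)/2 = 1.550000
  f(c_5) = f(1.550000) = -0.011745
  f(a) × f(c) ≥ 0, new interval: [1.550000, 1.580000]

After 5 iteration(s), the approximation is c_5 = 1.550000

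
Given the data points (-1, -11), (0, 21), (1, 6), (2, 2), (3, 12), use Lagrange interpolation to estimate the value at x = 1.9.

Lagrange interpolation formula:
P(x) = Σ yᵢ × Lᵢ(x)
where Lᵢ(x) = Π_{j≠i} (x - xⱼ)/(xᵢ - xⱼ)

L_0(1.9) = (1.9 - 0)/(-1 - 0) × (1.9 - 1)/(-1 - 1) × (1.9 - 2)/(-1 - 2) × (1.9 - 3)/(-1 - 3) = 0.007838
L_1(1.9) = (1.9 - (-1))/(0 - (-1)) × (1.9 - 1)/(0 - 1) × (1.9 - 2)/(0 - 2) × (1.9 - 3)/(0 - 3) = -0.047850
L_2(1.9) = (1.9 - (-1))/(1 - (-1)) × (1.9 - 0)/(1 - 0) × (1.9 - 2)/(1 - 2) × (1.9 - 3)/(1 - 3) = 0.151525
L_3(1.9) = (1.9 - (-1))/(2 - (-1)) × (1.9 - 0)/(2 - 0) × (1.9 - 1)/(2 - 1) × (1.9 - 3)/(2 - 3) = 0.909150
L_4(1.9) = (1.9 - (-1))/(3 - (-1)) × (1.9 - 0)/(3 - 0) × (1.9 - 1)/(3 - 1) × (1.9 - 2)/(3 - 2) = -0.020663

P(1.9) = (-11)×L_0(1.9) + 21×L_1(1.9) + 6×L_2(1.9) + 2×L_3(1.9) + 12×L_4(1.9)
P(1.9) = 1.388437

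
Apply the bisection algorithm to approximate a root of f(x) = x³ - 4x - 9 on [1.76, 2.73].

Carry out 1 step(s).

f(x) = x³ - 4x - 9
Initial interval: [1.76, 2.73]

Iteration 1:
  c_1 = (1.760000 + 2.730000)/2 = 2.245000
  f(c_1) = f(2.245000) = -6.665144
  f(a) × f(c) ≥ 0, new interval: [2.245000, 2.730000]

After 1 iteration(s), the approximation is c_1 = 2.245000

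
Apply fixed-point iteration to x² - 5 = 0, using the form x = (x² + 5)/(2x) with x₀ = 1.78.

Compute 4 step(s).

Equation: x² - 5 = 0
Fixed-point form: x = (x² + 5)/(2x)
x₀ = 1.78

x_1 = g(1.780000) = 2.294494
x_2 = g(2.294494) = 2.236812
x_3 = g(2.236812) = 2.236068
x_4 = g(2.236068) = 2.236068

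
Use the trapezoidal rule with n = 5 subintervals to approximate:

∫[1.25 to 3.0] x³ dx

f(x) = x³
a = 1.25, b = 3.0, n = 5
h = (b - a)/n = 0.350000

Trapezoidal rule: (h/2)[f(x₀) + 2f(x₁) + 2f(x₂) + ... + f(xₙ)]

x_0 = 1.2500, f(x_0) = 1.953125, coefficient = 1
x_1 = 1.6000, f(x_1) = 4.096000, coefficient = 2
x_2 = 1.9500, f(x_2) = 7.414875, coefficient = 2
x_3 = 2.3000, f(x_3) = 12.167000, coefficient = 2
x_4 = 2.6500, f(x_4) = 18.609625, coefficient = 2
x_5 = 3.0000, f(x_5) = 27.000000, coefficient = 1

I ≈ (0.350000/2) × 113.528125 = 19.867422
Exact value: 19.639648
Error: 0.227773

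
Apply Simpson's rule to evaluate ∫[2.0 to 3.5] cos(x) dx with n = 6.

f(x) = cos(x)
a = 2.0, b = 3.5, n = 6
h = (b - a)/n = 0.250000

Simpson's rule: (h/3)[f(x₀) + 4f(x₁) + 2f(x₂) + ... + f(xₙ)]

x_0 = 2.0000, f(x_0) = -0.416147, coefficient = 1
x_1 = 2.2500, f(x_1) = -0.628174, coefficient = 4
x_2 = 2.5000, f(x_2) = -0.801144, coefficient = 2
x_3 = 2.7500, f(x_3) = -0.924302, coefficient = 4
x_4 = 3.0000, f(x_4) = -0.989992, coefficient = 2
x_5 = 3.2500, f(x_5) = -0.994130, coefficient = 4
x_6 = 3.5000, f(x_6) = -0.936457, coefficient = 1

I ≈ (0.250000/3) × -15.121298 = -1.260108
Exact value: -1.260081
Error: 0.000028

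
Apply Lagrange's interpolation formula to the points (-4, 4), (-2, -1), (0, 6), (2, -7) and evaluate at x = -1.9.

Lagrange interpolation formula:
P(x) = Σ yᵢ × Lᵢ(x)
where Lᵢ(x) = Π_{j≠i} (x - xⱼ)/(xᵢ - xⱼ)

L_0(-1.9) = (-1.9 - (-2))/(-4 - (-2)) × (-1.9 - 0)/(-4 - 0) × (-1.9 - 2)/(-4 - 2) = -0.015438
L_1(-1.9) = (-1.9 - (-4))/(-2 - (-4)) × (-1.9 - 0)/(-2 - 0) × (-1.9 - 2)/(-2 - 2) = 0.972562
L_2(-1.9) = (-1.9 - (-4))/(0 - (-4)) × (-1.9 - (-2))/(0 - (-2)) × (-1.9 - 2)/(0 - 2) = 0.051188
L_3(-1.9) = (-1.9 - (-4))/(2 - (-4)) × (-1.9 - (-2))/(2 - (-2)) × (-1.9 - 0)/(2 - 0) = -0.008313

P(-1.9) = 4×L_0(-1.9) + (-1)×L_1(-1.9) + 6×L_2(-1.9) + (-7)×L_3(-1.9)
P(-1.9) = -0.669000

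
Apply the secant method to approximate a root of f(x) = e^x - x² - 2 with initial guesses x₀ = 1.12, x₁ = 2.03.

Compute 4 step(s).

f(x) = e^x - x² - 2
x₀ = 1.12, x₁ = 2.03

Secant formula: x_{n+1} = x_n - f(x_n)(x_n - x_{n-1})/(f(x_n) - f(x_{n-1}))

Iteration 1:
  f(1.120000) = -0.189546
  f(2.030000) = 1.493186
  x_2 = 2.030000 - 1.493186×(2.030000 - 1.120000)/(1.493186 - (-0.189546))
       = 1.222504
Iteration 2:
  f(2.030000) = 1.493186
  f(1.222504) = -0.098836
  x_3 = 1.222504 - (-0.098836)×(1.222504 - 2.030000)/(-0.098836 - 1.493186)
       = 1.272635
Iteration 3:
  f(1.222504) = -0.098836
  f(1.272635) = -0.049352
  x_4 = 1.272635 - (-0.049352)×(1.272635 - 1.222504)/(-0.049352 - (-0.098836))
       = 1.322632
Iteration 4:
  f(1.272635) = -0.049352
  f(1.322632) = 0.003932
  x_5 = 1.322632 - 0.003932×(1.322632 - 1.272635)/(0.003932 - (-0.049352))
       = 1.318943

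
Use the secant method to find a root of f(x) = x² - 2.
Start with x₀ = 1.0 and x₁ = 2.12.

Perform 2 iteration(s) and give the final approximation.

f(x) = x² - 2
x₀ = 1.0, x₁ = 2.12

Secant formula: x_{n+1} = x_n - f(x_n)(x_n - x_{n-1})/(f(x_n) - f(x_{n-1}))

Iteration 1:
  f(1.000000) = -1.000000
  f(2.120000) = 2.494400
  x_2 = 2.120000 - 2.494400×(2.120000 - 1.000000)/(2.494400 - (-1.000000))
       = 1.320513
Iteration 2:
  f(2.120000) = 2.494400
  f(1.320513) = -0.256246
  x_3 = 1.320513 - (-0.256246)×(1.320513 - 2.120000)/(-0.256246 - 2.494400)
       = 1.394992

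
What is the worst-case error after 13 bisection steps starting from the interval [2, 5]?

Bisection error bound: |error| ≤ (b-a)/2^n
|error| ≤ (5 - 2)/2^13 = 3/2^13
|error| ≤ 0.0003662109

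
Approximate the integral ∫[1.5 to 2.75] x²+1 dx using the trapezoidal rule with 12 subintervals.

f(x) = x²+1
a = 1.5, b = 2.75, n = 12
h = (b - a)/n = 0.104167

Trapezoidal rule: (h/2)[f(x₀) + 2f(x₁) + 2f(x₂) + ... + f(xₙ)]

x_0 = 1.5000, f(x_0) = 3.250000, coefficient = 1
x_1 = 1.6042, f(x_1) = 3.573351, coefficient = 2
x_2 = 1.7083, f(x_2) = 3.918403, coefficient = 2
x_3 = 1.8125, f(x_3) = 4.285156, coefficient = 2
x_4 = 1.9167, f(x_4) = 4.673611, coefficient = 2
x_5 = 2.0208, f(x_5) = 5.083767, coefficient = 2
x_6 = 2.1250, f(x_6) = 5.515625, coefficient = 2
x_7 = 2.2292, f(x_7) = 5.969184, coefficient = 2
x_8 = 2.3333, f(x_8) = 6.444444, coefficient = 2
x_9 = 2.4375, f(x_9) = 6.941406, coefficient = 2
x_10 = 2.5417, f(x_10) = 7.460069, coefficient = 2
x_11 = 2.6458, f(x_11) = 8.000434, coefficient = 2
x_12 = 2.7500, f(x_12) = 8.562500, coefficient = 1

I ≈ (0.104167/2) × 135.543403 = 7.059552
Exact value: 7.057292
Error: 0.002261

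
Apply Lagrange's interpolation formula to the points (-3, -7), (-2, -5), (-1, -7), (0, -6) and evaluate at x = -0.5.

Lagrange interpolation formula:
P(x) = Σ yᵢ × Lᵢ(x)
where Lᵢ(x) = Π_{j≠i} (x - xⱼ)/(xᵢ - xⱼ)

L_0(-0.5) = (-0.5 - (-2))/(-3 - (-2)) × (-0.5 - (-1))/(-3 - (-1)) × (-0.5 - 0)/(-3 - 0) = 0.062500
L_1(-0.5) = (-0.5 - (-3))/(-2 - (-3)) × (-0.5 - (-1))/(-2 - (-1)) × (-0.5 - 0)/(-2 - 0) = -0.312500
L_2(-0.5) = (-0.5 - (-3))/(-1 - (-3)) × (-0.5 - (-2))/(-1 - (-2)) × (-0.5 - 0)/(-1 - 0) = 0.937500
L_3(-0.5) = (-0.5 - (-3))/(0 - (-3)) × (-0.5 - (-2))/(0 - (-2)) × (-0.5 - (-1))/(0 - (-1)) = 0.312500

P(-0.5) = (-7)×L_0(-0.5) + (-5)×L_1(-0.5) + (-7)×L_2(-0.5) + (-6)×L_3(-0.5)
P(-0.5) = -7.312500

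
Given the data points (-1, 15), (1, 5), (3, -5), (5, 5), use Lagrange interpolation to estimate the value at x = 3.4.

Lagrange interpolation formula:
P(x) = Σ yᵢ × Lᵢ(x)
where Lᵢ(x) = Π_{j≠i} (x - xⱼ)/(xᵢ - xⱼ)

L_0(3.4) = (3.4 - 1)/(-1 - 1) × (3.4 - 3)/(-1 - 3) × (3.4 - 5)/(-1 - 5) = 0.032000
L_1(3.4) = (3.4 - (-1))/(1 - (-1)) × (3.4 - 3)/(1 - 3) × (3.4 - 5)/(1 - 5) = -0.176000
L_2(3.4) = (3.4 - (-1))/(3 - (-1)) × (3.4 - 1)/(3 - 1) × (3.4 - 5)/(3 - 5) = 1.056000
L_3(3.4) = (3.4 - (-1))/(5 - (-1)) × (3.4 - 1)/(5 - 1) × (3.4 - 3)/(5 - 3) = 0.088000

P(3.4) = 15×L_0(3.4) + 5×L_1(3.4) + (-5)×L_2(3.4) + 5×L_3(3.4)
P(3.4) = -5.240000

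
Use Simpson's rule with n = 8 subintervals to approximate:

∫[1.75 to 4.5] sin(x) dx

f(x) = sin(x)
a = 1.75, b = 4.5, n = 8
h = (b - a)/n = 0.343750

Simpson's rule: (h/3)[f(x₀) + 4f(x₁) + 2f(x₂) + ... + f(xₙ)]

x_0 = 1.7500, f(x_0) = 0.983986, coefficient = 1
x_1 = 2.0938, f(x_1) = 0.866348, coefficient = 4
x_2 = 2.4375, f(x_2) = 0.647343, coefficient = 2
x_3 = 2.7812, f(x_3) = 0.352595, coefficient = 4
x_4 = 3.1250, f(x_4) = 0.016592, coefficient = 2
x_5 = 3.4688, f(x_5) = -0.321352, coefficient = 4
x_6 = 3.8125, f(x_6) = -0.621697, coefficient = 2
x_7 = 4.1562, f(x_7) = -0.849300, coefficient = 4
x_8 = 4.5000, f(x_8) = -0.977530, coefficient = 1

I ≈ (0.343750/3) × 0.284093 = 0.032552
Exact value: 0.032550
Error: 0.000003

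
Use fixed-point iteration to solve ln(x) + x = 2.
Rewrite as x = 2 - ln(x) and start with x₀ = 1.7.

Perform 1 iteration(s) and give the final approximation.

Equation: ln(x) + x = 2
Fixed-point form: x = 2 - ln(x)
x₀ = 1.7

x_1 = g(1.700000) = 1.469372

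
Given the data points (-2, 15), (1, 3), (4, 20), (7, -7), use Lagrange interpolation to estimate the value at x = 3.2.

Lagrange interpolation formula:
P(x) = Σ yᵢ × Lᵢ(x)
where Lᵢ(x) = Π_{j≠i} (x - xⱼ)/(xᵢ - xⱼ)

L_0(3.2) = (3.2 - 1)/(-2 - 1) × (3.2 - 4)/(-2 - 4) × (3.2 - 7)/(-2 - 7) = -0.041284
L_1(3.2) = (3.2 - (-2))/(1 - (-2)) × (3.2 - 4)/(1 - 4) × (3.2 - 7)/(1 - 7) = 0.292741
L_2(3.2) = (3.2 - (-2))/(4 - (-2)) × (3.2 - 1)/(4 - 1) × (3.2 - 7)/(4 - 7) = 0.805037
L_3(3.2) = (3.2 - (-2))/(7 - (-2)) × (3.2 - 1)/(7 - 1) × (3.2 - 4)/(7 - 4) = -0.056494

P(3.2) = 15×L_0(3.2) + 3×L_1(3.2) + 20×L_2(3.2) + (-7)×L_3(3.2)
P(3.2) = 16.755160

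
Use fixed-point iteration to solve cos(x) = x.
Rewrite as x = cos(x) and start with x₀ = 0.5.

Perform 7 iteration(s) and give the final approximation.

Equation: cos(x) = x
Fixed-point form: x = cos(x)
x₀ = 0.5

x_1 = g(0.500000) = 0.877583
x_2 = g(0.877583) = 0.639012
x_3 = g(0.639012) = 0.802685
x_4 = g(0.802685) = 0.694778
x_5 = g(0.694778) = 0.768196
x_6 = g(0.768196) = 0.719165
x_7 = g(0.719165) = 0.752356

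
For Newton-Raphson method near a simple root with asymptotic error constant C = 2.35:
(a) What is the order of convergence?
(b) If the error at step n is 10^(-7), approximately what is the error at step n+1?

(a) Newton-Raphson has quadratic (order 2) convergence near simple roots.
    This means |e_{n+1}| ≈ C|e_n|².

(b) With |e_n| = 10^(-7) and C = 2.35:
    |e_{n+1}| ≈ 2.35 × (10^(-7))² = 2.35 × 10^(-14)

(a) 2 (quadratic); (b) |e_{n+1}| ≈ 2.350e-14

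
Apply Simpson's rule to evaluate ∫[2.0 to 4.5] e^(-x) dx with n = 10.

f(x) = e^(-x)
a = 2.0, b = 4.5, n = 10
h = (b - a)/n = 0.250000

Simpson's rule: (h/3)[f(x₀) + 4f(x₁) + 2f(x₂) + ... + f(xₙ)]

x_0 = 2.0000, f(x_0) = 0.135335, coefficient = 1
x_1 = 2.2500, f(x_1) = 0.105399, coefficient = 4
x_2 = 2.5000, f(x_2) = 0.082085, coefficient = 2
x_3 = 2.7500, f(x_3) = 0.063928, coefficient = 4
x_4 = 3.0000, f(x_4) = 0.049787, coefficient = 2
x_5 = 3.2500, f(x_5) = 0.038774, coefficient = 4
x_6 = 3.5000, f(x_6) = 0.030197, coefficient = 2
x_7 = 3.7500, f(x_7) = 0.023518, coefficient = 4
x_8 = 4.0000, f(x_8) = 0.018316, coefficient = 2
x_9 = 4.2500, f(x_9) = 0.014264, coefficient = 4
x_10 = 4.5000, f(x_10) = 0.011109, coefficient = 1

I ≈ (0.250000/3) × 1.490748 = 0.124229
Exact value: 0.124226
Error: 0.000003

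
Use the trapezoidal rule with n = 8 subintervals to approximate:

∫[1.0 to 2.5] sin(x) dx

f(x) = sin(x)
a = 1.0, b = 2.5, n = 8
h = (b - a)/n = 0.187500

Trapezoidal rule: (h/2)[f(x₀) + 2f(x₁) + 2f(x₂) + ... + f(xₙ)]

x_0 = 1.0000, f(x_0) = 0.841471, coefficient = 1
x_1 = 1.1875, f(x_1) = 0.927437, coefficient = 2
x_2 = 1.3750, f(x_2) = 0.980893, coefficient = 2
x_3 = 1.5625, f(x_3) = 0.999966, coefficient = 2
x_4 = 1.7500, f(x_4) = 0.983986, coefficient = 2
x_5 = 1.9375, f(x_5) = 0.933514, coefficient = 2
x_6 = 2.1250, f(x_6) = 0.850320, coefficient = 2
x_7 = 2.3125, f(x_7) = 0.737319, coefficient = 2
x_8 = 2.5000, f(x_8) = 0.598472, coefficient = 1

I ≈ (0.187500/2) × 14.266812 = 1.337514
Exact value: 1.341446
Error: 0.003932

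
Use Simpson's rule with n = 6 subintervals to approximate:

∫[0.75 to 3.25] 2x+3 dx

f(x) = 2x+3
a = 0.75, b = 3.25, n = 6
h = (b - a)/n = 0.416667

Simpson's rule: (h/3)[f(x₀) + 4f(x₁) + 2f(x₂) + ... + f(xₙ)]

x_0 = 0.7500, f(x_0) = 4.500000, coefficient = 1
x_1 = 1.1667, f(x_1) = 5.333333, coefficient = 4
x_2 = 1.5833, f(x_2) = 6.166667, coefficient = 2
x_3 = 2.0000, f(x_3) = 7.000000, coefficient = 4
x_4 = 2.4167, f(x_4) = 7.833333, coefficient = 2
x_5 = 2.8333, f(x_5) = 8.666667, coefficient = 4
x_6 = 3.2500, f(x_6) = 9.500000, coefficient = 1

I ≈ (0.416667/3) × 126.000000 = 17.500000
Exact value: 17.500000
Error: 0.000000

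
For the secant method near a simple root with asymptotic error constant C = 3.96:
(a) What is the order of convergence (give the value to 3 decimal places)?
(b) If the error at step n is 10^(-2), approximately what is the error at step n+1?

(a) Secant method has superlinear convergence with order φ = (1+√5)/2 ≈ 1.618.
    This means |e_{n+1}| ≈ C|e_n|^1.618.

(b) With |e_n| = 10^(-2) and C = 3.96:
    |e_{n+1}| ≈ 3.96 × (10^(-2))^1.618 = 3.96 × 10^(-3.24)

(a) ≈ 1.618 (golden ratio); (b) |e_{n+1}| ≈ 2.299e-03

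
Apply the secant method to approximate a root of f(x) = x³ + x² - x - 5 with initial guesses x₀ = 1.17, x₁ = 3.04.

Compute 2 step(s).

f(x) = x³ + x² - x - 5
x₀ = 1.17, x₁ = 3.04

Secant formula: x_{n+1} = x_n - f(x_n)(x_n - x_{n-1})/(f(x_n) - f(x_{n-1}))

Iteration 1:
  f(1.170000) = -3.199487
  f(3.040000) = 29.296064
  x_2 = 3.040000 - 29.296064×(3.040000 - 1.170000)/(29.296064 - (-3.199487))
       = 1.354119
Iteration 2:
  f(3.040000) = 29.296064
  f(1.354119) = -2.037518
  x_3 = 1.354119 - (-2.037518)×(1.354119 - 3.040000)/(-2.037518 - 29.296064)
       = 1.463746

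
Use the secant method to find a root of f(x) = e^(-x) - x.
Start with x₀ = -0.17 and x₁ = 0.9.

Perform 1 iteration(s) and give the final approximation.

f(x) = e^(-x) - x
x₀ = -0.17, x₁ = 0.9

Secant formula: x_{n+1} = x_n - f(x_n)(x_n - x_{n-1})/(f(x_n) - f(x_{n-1}))

Iteration 1:
  f(-0.170000) = 1.355305
  f(0.900000) = -0.493430
  x_2 = 0.900000 - (-0.493430)×(0.900000 - (-0.170000))/(-0.493430 - 1.355305)
       = 0.614415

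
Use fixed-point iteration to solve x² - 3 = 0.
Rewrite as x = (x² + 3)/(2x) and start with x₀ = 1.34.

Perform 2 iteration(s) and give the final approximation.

Equation: x² - 3 = 0
Fixed-point form: x = (x² + 3)/(2x)
x₀ = 1.34

x_1 = g(1.340000) = 1.789403
x_2 = g(1.789403) = 1.732970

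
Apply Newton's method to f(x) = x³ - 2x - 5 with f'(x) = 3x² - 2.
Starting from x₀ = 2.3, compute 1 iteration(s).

f(x) = x³ - 2x - 5
f'(x) = 3x² - 2
x₀ = 2.3

Newton-Raphson formula: x_{n+1} = x_n - f(x_n)/f'(x_n)

Iteration 1:
  f(2.300000) = 2.567000
  f'(2.300000) = 13.870000
  x_1 = 2.300000 - 2.567000/13.870000 = 2.114924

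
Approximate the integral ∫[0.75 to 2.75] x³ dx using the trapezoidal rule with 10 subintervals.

f(x) = x³
a = 0.75, b = 2.75, n = 10
h = (b - a)/n = 0.200000

Trapezoidal rule: (h/2)[f(x₀) + 2f(x₁) + 2f(x₂) + ... + f(xₙ)]

x_0 = 0.7500, f(x_0) = 0.421875, coefficient = 1
x_1 = 0.9500, f(x_1) = 0.857375, coefficient = 2
x_2 = 1.1500, f(x_2) = 1.520875, coefficient = 2
x_3 = 1.3500, f(x_3) = 2.460375, coefficient = 2
x_4 = 1.5500, f(x_4) = 3.723875, coefficient = 2
x_5 = 1.7500, f(x_5) = 5.359375, coefficient = 2
x_6 = 1.9500, f(x_6) = 7.414875, coefficient = 2
x_7 = 2.1500, f(x_7) = 9.938375, coefficient = 2
x_8 = 2.3500, f(x_8) = 12.977875, coefficient = 2
x_9 = 2.5500, f(x_9) = 16.581375, coefficient = 2
x_10 = 2.7500, f(x_10) = 20.796875, coefficient = 1

I ≈ (0.200000/2) × 142.887500 = 14.288750
Exact value: 14.218750
Error: 0.070000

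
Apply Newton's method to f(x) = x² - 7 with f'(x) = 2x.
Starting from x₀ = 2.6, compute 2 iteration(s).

f(x) = x² - 7
f'(x) = 2x
x₀ = 2.6

Newton-Raphson formula: x_{n+1} = x_n - f(x_n)/f'(x_n)

Iteration 1:
  f(2.600000) = -0.240000
  f'(2.600000) = 5.200000
  x_1 = 2.600000 - (-0.240000)/5.200000 = 2.646154
Iteration 2:
  f(2.646154) = 0.002130
  f'(2.646154) = 5.292308
  x_2 = 2.646154 - 0.002130/5.292308 = 2.645751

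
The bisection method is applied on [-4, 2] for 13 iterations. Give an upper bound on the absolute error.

Bisection error bound: |error| ≤ (b-a)/2^n
|error| ≤ (2 - (-4))/2^13 = 6/2^13
|error| ≤ 0.0007324219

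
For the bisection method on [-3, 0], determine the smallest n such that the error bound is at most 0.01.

We need (b-a)/2^n ≤ 0.01
(0 - (-3))/2^n ≤ 0.01
3/2^n ≤ 0.01
2^n ≥ 300
n ≥ log₂(300) = 8.23
n ≥ 9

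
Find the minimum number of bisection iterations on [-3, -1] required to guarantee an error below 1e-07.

We need (b-a)/2^n ≤ 1e-07
(-1 - (-3))/2^n ≤ 1e-07
2/2^n ≤ 1e-07
2^n ≥ 20000000
n ≥ log₂(20000000) = 24.25
n ≥ 25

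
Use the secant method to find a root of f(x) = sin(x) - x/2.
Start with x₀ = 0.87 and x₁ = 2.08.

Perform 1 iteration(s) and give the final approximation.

f(x) = sin(x) - x/2
x₀ = 0.87, x₁ = 2.08

Secant formula: x_{n+1} = x_n - f(x_n)(x_n - x_{n-1})/(f(x_n) - f(x_{n-1}))

Iteration 1:
  f(0.870000) = 0.329329
  f(2.080000) = -0.166867
  x_2 = 2.080000 - (-0.166867)×(2.080000 - 0.870000)/(-0.166867 - 0.329329)
       = 1.673086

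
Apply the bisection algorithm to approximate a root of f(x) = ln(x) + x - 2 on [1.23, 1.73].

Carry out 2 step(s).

f(x) = ln(x) + x - 2
Initial interval: [1.23, 1.73]

Iteration 1:
  c_1 = (1.230000 + 1.730000)/2 = 1.480000
  f(c_1) = f(1.480000) = -0.127958
  f(a) × f(c) ≥ 0, new interval: [1.480000, 1.730000]
Iteration 2:
  c_2 = (1.480000 + 1.730000)/2 = 1.605000
  f(c_2) = f(1.605000) = 0.078124
  f(a) × f(c) < 0, new interval: [1.480000, 1.605000]

After 2 iteration(s), the approximation is c_2 = 1.605000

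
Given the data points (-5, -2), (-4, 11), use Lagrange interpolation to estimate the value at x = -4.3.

Lagrange interpolation formula:
P(x) = Σ yᵢ × Lᵢ(x)
where Lᵢ(x) = Π_{j≠i} (x - xⱼ)/(xᵢ - xⱼ)

L_0(-4.3) = (-4.3 - (-4))/(-5 - (-4)) = 0.300000
L_1(-4.3) = (-4.3 - (-5))/(-4 - (-5)) = 0.700000

P(-4.3) = (-2)×L_0(-4.3) + 11×L_1(-4.3)
P(-4.3) = 7.100000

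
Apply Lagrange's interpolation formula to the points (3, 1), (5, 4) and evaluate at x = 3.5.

Lagrange interpolation formula:
P(x) = Σ yᵢ × Lᵢ(x)
where Lᵢ(x) = Π_{j≠i} (x - xⱼ)/(xᵢ - xⱼ)

L_0(3.5) = (3.5 - 5)/(3 - 5) = 0.750000
L_1(3.5) = (3.5 - 3)/(5 - 3) = 0.250000

P(3.5) = 1×L_0(3.5) + 4×L_1(3.5)
P(3.5) = 1.750000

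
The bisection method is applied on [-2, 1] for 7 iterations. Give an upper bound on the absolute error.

Bisection error bound: |error| ≤ (b-a)/2^n
|error| ≤ (1 - (-2))/2^7 = 3/2^7
|error| ≤ 0.0234375000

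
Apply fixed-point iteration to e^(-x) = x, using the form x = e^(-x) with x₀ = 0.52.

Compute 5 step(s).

Equation: e^(-x) = x
Fixed-point form: x = e^(-x)
x₀ = 0.52

x_1 = g(0.520000) = 0.594521
x_2 = g(0.594521) = 0.551827
x_3 = g(0.551827) = 0.575897
x_4 = g(0.575897) = 0.562201
x_5 = g(0.562201) = 0.569953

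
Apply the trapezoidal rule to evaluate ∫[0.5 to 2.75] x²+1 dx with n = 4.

f(x) = x²+1
a = 0.5, b = 2.75, n = 4
h = (b - a)/n = 0.562500

Trapezoidal rule: (h/2)[f(x₀) + 2f(x₁) + 2f(x₂) + ... + f(xₙ)]

x_0 = 0.5000, f(x_0) = 1.250000, coefficient = 1
x_1 = 1.0625, f(x_1) = 2.128906, coefficient = 2
x_2 = 1.6250, f(x_2) = 3.640625, coefficient = 2
x_3 = 2.1875, f(x_3) = 5.785156, coefficient = 2
x_4 = 2.7500, f(x_4) = 8.562500, coefficient = 1

I ≈ (0.562500/2) × 32.921875 = 9.259277
Exact value: 9.140625
Error: 0.118652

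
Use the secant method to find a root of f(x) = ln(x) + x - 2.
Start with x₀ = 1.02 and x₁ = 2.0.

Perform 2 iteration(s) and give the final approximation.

f(x) = ln(x) + x - 2
x₀ = 1.02, x₁ = 2.0

Secant formula: x_{n+1} = x_n - f(x_n)(x_n - x_{n-1})/(f(x_n) - f(x_{n-1}))

Iteration 1:
  f(1.020000) = -0.960197
  f(2.000000) = 0.693147
  x_2 = 2.000000 - 0.693147×(2.000000 - 1.020000)/(0.693147 - (-0.960197))
       = 1.589145
Iteration 2:
  f(2.000000) = 0.693147
  f(1.589145) = 0.052342
  x_3 = 1.589145 - 0.052342×(1.589145 - 2.000000)/(0.052342 - 0.693147)
       = 1.555586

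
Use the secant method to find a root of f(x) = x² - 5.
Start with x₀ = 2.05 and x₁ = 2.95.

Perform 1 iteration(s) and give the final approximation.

f(x) = x² - 5
x₀ = 2.05, x₁ = 2.95

Secant formula: x_{n+1} = x_n - f(x_n)(x_n - x_{n-1})/(f(x_n) - f(x_{n-1}))

Iteration 1:
  f(2.050000) = -0.797500
  f(2.950000) = 3.702500
  x_2 = 2.950000 - 3.702500×(2.950000 - 2.050000)/(3.702500 - (-0.797500))
       = 2.209500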